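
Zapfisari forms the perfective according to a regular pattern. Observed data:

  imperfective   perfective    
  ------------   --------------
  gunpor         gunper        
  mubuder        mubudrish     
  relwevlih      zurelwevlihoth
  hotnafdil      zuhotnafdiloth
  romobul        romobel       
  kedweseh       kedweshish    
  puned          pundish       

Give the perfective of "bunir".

zubuniroth

kedweseh and relwevlih both end in -h yet inflect differently (kedweshish, zurelwevlihoth), so the final letter is not what conditions the rule; the last vowel is.
"bunir" has last vowel 'i'. The stems whose last vowel is 'i' (relwevlih → zurelwevlihoth, hotnafdil → zuhotnafdiloth) add zu- … -oth around the stem.
So bunir → zubuniroth.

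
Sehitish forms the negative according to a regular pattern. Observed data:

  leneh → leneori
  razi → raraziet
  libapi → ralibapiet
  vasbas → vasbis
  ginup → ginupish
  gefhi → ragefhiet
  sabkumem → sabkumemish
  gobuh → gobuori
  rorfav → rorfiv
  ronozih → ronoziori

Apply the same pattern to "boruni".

raboruniet

razi and ronozih both have last vowel 'i' yet inflect differently (raraziet, ronoziori), so the last vowel is not what conditions the rule; the final letter is.
"boruni" ends in -i. The stems ending in -i (razi → raraziet, libapi → ralibapiet, gefhi → ragefhiet) add ra- … -et around the stem.
The other patterns: stems ending in -h drop the final letter and add -ori; stems ending in -m or -p add -ish; stems ending in -s or -v change the last vowel to 'i'.
So boruni → raboruniet.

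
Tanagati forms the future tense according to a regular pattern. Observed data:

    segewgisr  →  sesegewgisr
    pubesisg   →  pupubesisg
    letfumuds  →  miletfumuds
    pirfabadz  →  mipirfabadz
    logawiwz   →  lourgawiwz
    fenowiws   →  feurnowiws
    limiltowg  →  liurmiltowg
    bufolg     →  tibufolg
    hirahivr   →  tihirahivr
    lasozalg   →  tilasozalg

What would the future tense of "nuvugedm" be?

minuvugedm

"nuvugedm" has second-to-last letter 'd'. The stems whose second-to-last letter is 'd' (letfumuds → miletfumuds, pirfabadz → mipirfabadz) add the prefix mi-.
So nuvugedm → minuvugedm.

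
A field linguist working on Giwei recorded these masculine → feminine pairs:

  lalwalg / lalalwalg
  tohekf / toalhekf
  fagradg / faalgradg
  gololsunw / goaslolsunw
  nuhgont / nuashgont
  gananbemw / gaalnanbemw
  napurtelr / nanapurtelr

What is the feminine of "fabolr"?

lalwalg and fagradg both end in -g yet inflect differently (lalalwalg, faalgradg), so the final letter is not what conditions the rule; the second-to-last letter is.
"fabolr" has second-to-last letter 'l'. The stems whose second-to-last letter is 'l' (lalwalg → lalalwalg, napurtelr → nanapurtelr) repeat the first consonant+vowel as a prefix.
The other patterns: stems whose second-to-last letter is 'n' insert -as- after the first vowel; stems whose second-to-last letter is 'd', 'k' or 'm' insert -al- after the first vowel.
So fabolr → fafabolr.

fafabolr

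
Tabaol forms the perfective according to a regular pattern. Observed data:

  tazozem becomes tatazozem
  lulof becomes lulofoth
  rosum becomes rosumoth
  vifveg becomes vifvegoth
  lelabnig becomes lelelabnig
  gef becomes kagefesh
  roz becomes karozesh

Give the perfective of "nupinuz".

"nupinuz" has 3 vowels. The stems with 3 vowels (lelabnig → lelelabnig, tazozem → tatazozem) repeat the first consonant+vowel as a prefix.
The other patterns: stems with 1 vowel add ka- … -esh around the stem; stems with 2 vowels add -oth.
So nupinuz → nunupinuz.

nunupinuz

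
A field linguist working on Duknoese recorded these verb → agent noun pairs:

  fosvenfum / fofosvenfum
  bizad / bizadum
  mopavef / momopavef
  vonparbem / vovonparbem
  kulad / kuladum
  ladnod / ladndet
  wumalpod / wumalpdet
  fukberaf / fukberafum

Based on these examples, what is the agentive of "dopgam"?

"dopgam" has last vowel 'a'. The stems whose last vowel is 'a' (kulad → kuladum, fukberaf → fukberafum, bizad → bizadum) add -um.
So dopgam → dopgamum.

dopgamum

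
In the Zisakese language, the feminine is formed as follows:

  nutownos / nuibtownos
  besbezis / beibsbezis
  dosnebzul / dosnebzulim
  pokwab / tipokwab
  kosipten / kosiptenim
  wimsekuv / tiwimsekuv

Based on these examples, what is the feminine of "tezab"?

titezab

wimsekuv and dosnebzul both have last vowel 'u' yet inflect differently (tiwimsekuv, dosnebzulim), so the last vowel is not what conditions the rule; the final letter is.
"tezab" ends in -b. The one such stem in the data (pokwab → tipokwab) adds the prefix ti-, so the same rule applies.
So tezab → titezab.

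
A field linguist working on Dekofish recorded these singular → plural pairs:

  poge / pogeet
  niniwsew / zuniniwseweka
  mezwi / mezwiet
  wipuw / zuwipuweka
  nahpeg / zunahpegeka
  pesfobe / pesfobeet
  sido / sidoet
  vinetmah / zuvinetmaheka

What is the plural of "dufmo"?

dufmoet

nahpeg and pesfobe both have last vowel 'e' yet inflect differently (zunahpegeka, pesfobeet), so the last vowel is not what conditions the rule; whether the stem ends in a vowel or a consonant is.
"dufmo" ends in a vowel. The stems ending in a vowel (sido → sidoet, pesfobe → pesfobeet, poge → pogeet) add -et.
The other pattern: stems ending in a consonant add zu- … -eka around the stem.
So dufmo → dufmoet.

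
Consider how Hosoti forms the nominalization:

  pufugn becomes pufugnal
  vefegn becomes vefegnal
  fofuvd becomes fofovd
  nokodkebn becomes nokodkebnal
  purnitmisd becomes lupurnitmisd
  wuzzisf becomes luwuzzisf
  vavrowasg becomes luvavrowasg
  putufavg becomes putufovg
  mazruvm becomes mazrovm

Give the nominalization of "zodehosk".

"zodehosk" has second-to-last letter 's'. The stems whose second-to-last letter is 's' (vavrowasg → luvavrowasg, purnitmisd → lupurnitmisd, wuzzisf → luwuzzisf) add the prefix lu-.
The other patterns: stems whose second-to-last letter is 'v' change the last vowel to 'o'; stems whose second-to-last letter is 'b' or 'g' add -al.
So zodehosk → luzodehosk.

luzodehosk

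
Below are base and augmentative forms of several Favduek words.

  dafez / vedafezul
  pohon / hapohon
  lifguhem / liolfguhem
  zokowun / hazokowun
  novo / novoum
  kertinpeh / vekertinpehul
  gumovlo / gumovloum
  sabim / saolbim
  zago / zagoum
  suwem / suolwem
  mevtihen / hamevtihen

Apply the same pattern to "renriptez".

verenriptezul

novo and pohon both have last vowel 'o' yet inflect differently (novoum, hapohon), so the last vowel is not what conditions the rule; the final letter is.
"renriptez" ends in -z. The one such stem in the data (dafez → vedafezul) adds ve- … -ul around the stem, so the same rule applies.
The other patterns: stems ending in -o add -um; stems ending in -m insert -ol- after the first vowel; stems ending in -n add the prefix ha-.
So renriptez → verenriptezul.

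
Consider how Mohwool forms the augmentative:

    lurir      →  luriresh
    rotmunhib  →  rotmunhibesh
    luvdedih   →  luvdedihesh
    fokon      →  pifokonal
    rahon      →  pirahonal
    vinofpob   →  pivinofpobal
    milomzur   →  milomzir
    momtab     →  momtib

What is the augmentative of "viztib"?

rotmunhib and vinofpob both end in -b yet inflect differently (rotmunhibesh, pivinofpobal), so the final letter is not what conditions the rule; the last vowel is.
"viztib" has last vowel 'i'. The stems whose last vowel is 'i' (lurir → luriresh, rotmunhib → rotmunhibesh, luvdedih → luvdedihesh) add -esh.
The other patterns: stems whose last vowel is 'o' add pi- … -al around the stem; stems whose last vowel is 'a' or 'u' change the last vowel to 'i'.
So viztib → viztibesh.

viztibesh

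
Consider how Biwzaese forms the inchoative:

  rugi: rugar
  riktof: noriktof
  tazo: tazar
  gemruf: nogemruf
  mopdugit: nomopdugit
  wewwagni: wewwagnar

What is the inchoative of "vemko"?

"vemko" ends in a vowel. The stems ending in a vowel (rugi → rugar, tazo → tazar, wewwagni → wewwagnar) drop the final letter and add -ar.
So vemko → vemkar.

vemkar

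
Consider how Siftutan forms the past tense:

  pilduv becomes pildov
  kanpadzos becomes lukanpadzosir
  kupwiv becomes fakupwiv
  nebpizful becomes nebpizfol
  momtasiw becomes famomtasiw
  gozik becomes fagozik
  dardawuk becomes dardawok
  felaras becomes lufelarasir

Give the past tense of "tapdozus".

pilduv and kupwiv both end in -v yet inflect differently (pildov, fakupwiv), so the final letter is not what conditions the rule; the last vowel is.
"tapdozus" has last vowel 'u'. The stems whose last vowel is 'u' (dardawuk → dardawok, nebpizful → nebpizfol, pilduv → pildov) change the last vowel to 'o'.
The other patterns: stems whose last vowel is 'i' add the prefix fa-; stems whose last vowel is 'a' or 'o' add lu- … -ir around the stem.
So tapdozus → tapdozos.

tapdozos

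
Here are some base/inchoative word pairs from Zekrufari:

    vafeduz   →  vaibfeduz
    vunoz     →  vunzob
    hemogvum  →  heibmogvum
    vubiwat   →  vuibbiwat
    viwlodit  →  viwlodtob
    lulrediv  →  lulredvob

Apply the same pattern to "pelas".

viwlodit and vubiwat both end in -t yet inflect differently (viwlodtob, vuibbiwat), so the final letter is not what conditions the rule; the last vowel is.
"pelas" has last vowel 'a'. The one such stem in the data (vubiwat → vuibbiwat) inserts -ib- after the first vowel (as do hemogvum, vafeduz), so the same rule applies.
So pelas → peiblas.

peiblas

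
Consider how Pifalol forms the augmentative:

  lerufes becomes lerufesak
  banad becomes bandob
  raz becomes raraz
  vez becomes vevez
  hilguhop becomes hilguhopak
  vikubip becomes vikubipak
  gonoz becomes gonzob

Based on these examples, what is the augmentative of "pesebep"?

"pesebep" has 3 vowels. The stems with 3 vowels (vikubip → vikubipak, lerufes → lerufesak, hilguhop → hilguhopak) add -ak.
The other patterns: stems with 1 vowel repeat the first consonant+vowel as a prefix; stems with 2 vowels delete the last vowel and add -ob.
So pesebep → pesebepak.

pesebepak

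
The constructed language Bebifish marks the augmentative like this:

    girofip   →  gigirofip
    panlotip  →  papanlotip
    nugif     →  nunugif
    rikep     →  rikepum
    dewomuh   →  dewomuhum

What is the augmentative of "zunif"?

zuzunif

girofip and rikep both end in -p yet inflect differently (gigirofip, rikepum), so the final letter is not what conditions the rule; the last vowel is.
"zunif" has last vowel 'i'. The stems whose last vowel is 'i' (girofip → gigirofip, panlotip → papanlotip, nugif → nunugif) repeat the first consonant+vowel as a prefix.
So zunif → zuzunif.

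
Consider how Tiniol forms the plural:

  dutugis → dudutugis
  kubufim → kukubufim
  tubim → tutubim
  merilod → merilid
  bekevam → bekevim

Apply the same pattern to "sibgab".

"sibgab" has last vowel 'a'. The one such stem in the data (bekevam → bekevim) changes the last vowel to 'i' (as does merilod), so the same rule applies.
The other pattern: stems whose last vowel is 'i' repeat the first consonant+vowel as a prefix.
So sibgab → sibgib.

sibgib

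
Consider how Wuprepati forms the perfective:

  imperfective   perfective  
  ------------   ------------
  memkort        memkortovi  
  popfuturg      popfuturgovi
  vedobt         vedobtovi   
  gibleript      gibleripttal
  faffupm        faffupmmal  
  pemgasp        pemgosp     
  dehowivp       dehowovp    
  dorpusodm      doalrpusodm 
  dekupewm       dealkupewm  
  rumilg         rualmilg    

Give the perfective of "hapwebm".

memkort and gibleript both end in -t yet inflect differently (memkortovi, gibleripttal), so the final letter is not what conditions the rule; the second-to-last letter is.
"hapwebm" has second-to-last letter 'b'. The one such stem in the data (vedobt → vedobtovi) adds -ovi, so the same rule applies.
The other patterns: stems whose second-to-last letter is 'p' double the final consonant and add -al; stems whose second-to-last letter is 's' or 'v' change the last vowel to 'o'; stems whose second-to-last letter is 'd', 'l' or 'w' insert -al- after the first vowel.
So hapwebm → hapwebmovi.

hapwebmovi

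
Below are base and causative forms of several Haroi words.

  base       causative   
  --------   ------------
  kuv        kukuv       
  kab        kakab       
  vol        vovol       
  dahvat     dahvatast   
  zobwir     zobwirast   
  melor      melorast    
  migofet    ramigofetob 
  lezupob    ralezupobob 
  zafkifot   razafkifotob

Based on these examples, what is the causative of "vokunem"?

ravokunemob

dahvat and migofet both end in -t yet inflect differently (dahvatast, ramigofetob), so the final letter is not what conditions the rule; the number of vowels is.
"vokunem" has 3 vowels. The stems with 3 vowels (migofet → ramigofetob, lezupob → ralezupobob, zafkifot → razafkifotob) add ra- … -ob around the stem.
So vokunem → ravokunemob.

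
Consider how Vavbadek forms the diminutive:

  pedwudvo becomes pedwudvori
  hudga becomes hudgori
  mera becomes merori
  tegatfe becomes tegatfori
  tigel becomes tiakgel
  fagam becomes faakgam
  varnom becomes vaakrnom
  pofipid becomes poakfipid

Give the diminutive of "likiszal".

liakkiszal

tegatfe and tigel both have last vowel 'e' yet inflect differently (tegatfori, tiakgel), so the last vowel is not what conditions the rule; whether the stem ends in a vowel or a consonant is.
"likiszal" ends in a consonant. The stems ending in a consonant (tigel → tiakgel, fagam → faakgam, varnom → vaakrnom) insert -ak- after the first vowel.
So likiszal → liakkiszal.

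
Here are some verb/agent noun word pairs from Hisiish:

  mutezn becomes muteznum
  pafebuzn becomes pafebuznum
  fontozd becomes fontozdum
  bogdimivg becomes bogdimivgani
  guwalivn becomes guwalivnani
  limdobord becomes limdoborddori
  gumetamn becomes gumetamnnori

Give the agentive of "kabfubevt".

kabfubevtani

mutezn and guwalivn both end in -n yet inflect differently (muteznum, guwalivnani), so the final letter is not what conditions the rule; the second-to-last letter is.
"kabfubevt" has second-to-last letter 'v'. The stems whose second-to-last letter is 'v' (bogdimivg → bogdimivgani, guwalivn → guwalivnani) add -ani.
The other patterns: stems whose second-to-last letter is 'z' add -um; stems whose second-to-last letter is 'm' or 'r' double the final consonant and add -ori.
So kabfubevt → kabfubevtani.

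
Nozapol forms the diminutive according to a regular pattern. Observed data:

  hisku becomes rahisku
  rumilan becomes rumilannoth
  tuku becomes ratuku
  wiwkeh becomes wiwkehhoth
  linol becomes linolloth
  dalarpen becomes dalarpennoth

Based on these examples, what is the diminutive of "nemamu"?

ranemamu

hisku and wiwkeh both have 2 vowels yet inflect differently (rahisku, wiwkehhoth), so the number of vowels is not what conditions the rule; whether the stem ends in a vowel or a consonant is.
"nemamu" ends in a vowel. The stems ending in a vowel (hisku → rahisku, tuku → ratuku) add the prefix ra-.
The other pattern: stems ending in a consonant double the final consonant and add -oth.
So nemamu → ranemamu.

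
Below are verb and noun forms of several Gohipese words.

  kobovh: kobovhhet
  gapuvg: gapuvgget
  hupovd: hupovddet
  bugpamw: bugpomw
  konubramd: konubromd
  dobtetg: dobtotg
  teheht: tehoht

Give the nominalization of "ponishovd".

ponishovddet

"ponishovd" has second-to-last letter 'v'. The stems whose second-to-last letter is 'v' (kobovh → kobovhhet, gapuvg → gapuvgget, hupovd → hupovddet) double the final consonant and add -et.
The other pattern: stems whose second-to-last letter is 'h', 'm' or 't' change the last vowel to 'o'.
So ponishovd → ponishovddet.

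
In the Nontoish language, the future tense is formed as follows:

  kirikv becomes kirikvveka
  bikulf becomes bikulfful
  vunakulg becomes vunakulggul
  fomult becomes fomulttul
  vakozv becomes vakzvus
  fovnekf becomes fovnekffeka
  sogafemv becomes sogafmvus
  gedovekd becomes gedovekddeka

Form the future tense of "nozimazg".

nozimzgus

"nozimazg" has second-to-last letter 'z'. The one such stem in the data (vakozv → vakzvus) deletes the last vowel and adds -us (as does sogafemv), so the same rule applies.
So nozimazg → nozimzgus.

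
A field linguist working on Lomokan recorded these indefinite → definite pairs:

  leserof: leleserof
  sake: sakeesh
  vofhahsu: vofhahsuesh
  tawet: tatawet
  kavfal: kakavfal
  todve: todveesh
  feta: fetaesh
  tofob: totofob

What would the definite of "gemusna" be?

feta and kavfal both have last vowel 'a' yet inflect differently (fetaesh, kakavfal), so the last vowel is not what conditions the rule; whether the stem ends in a vowel or a consonant is.
"gemusna" ends in a vowel. The stems ending in a vowel (vofhahsu → vofhahsuesh, todve → todveesh, sake → sakeesh) add -esh.
The other pattern: stems ending in a consonant repeat the first consonant+vowel as a prefix.
So gemusna → gemusnaesh.

gemusnaesh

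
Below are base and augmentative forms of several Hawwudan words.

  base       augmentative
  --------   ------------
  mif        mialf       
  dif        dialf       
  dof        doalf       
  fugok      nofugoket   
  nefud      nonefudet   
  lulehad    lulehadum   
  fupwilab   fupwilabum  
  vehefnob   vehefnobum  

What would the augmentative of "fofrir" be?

nofofriret

"fofrir" has 2 vowels. The stems with 2 vowels (fugok → nofugoket, nefud → nonefudet) add no- … -et around the stem.
The other patterns: stems with 1 vowel insert -al- after the first vowel; stems with 3 vowels add -um.
So fofrir → nofofriret.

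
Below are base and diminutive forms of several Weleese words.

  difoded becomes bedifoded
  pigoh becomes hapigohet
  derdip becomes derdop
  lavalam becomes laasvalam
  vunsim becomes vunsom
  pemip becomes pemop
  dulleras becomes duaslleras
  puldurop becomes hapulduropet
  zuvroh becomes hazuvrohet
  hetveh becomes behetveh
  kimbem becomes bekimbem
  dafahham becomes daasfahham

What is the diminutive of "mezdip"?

"mezdip" has last vowel 'i'. The stems whose last vowel is 'i' (pemip → pemop, derdip → derdop, vunsim → vunsom) change the last vowel to 'o'.
The other patterns: stems whose last vowel is 'a' insert -as- after the first vowel; stems whose last vowel is 'o' add ha- … -et around the stem; stems whose last vowel is 'e' add the prefix be-.
So mezdip → mezdop.

mezdop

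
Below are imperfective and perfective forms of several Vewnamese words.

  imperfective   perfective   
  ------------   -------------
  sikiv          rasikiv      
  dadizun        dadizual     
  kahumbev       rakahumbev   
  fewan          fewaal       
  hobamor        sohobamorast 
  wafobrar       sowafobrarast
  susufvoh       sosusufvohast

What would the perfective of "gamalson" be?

fewan and wafobrar both have last vowel 'a' yet inflect differently (fewaal, sowafobrarast), so the last vowel is not what conditions the rule; the final letter is.
"gamalson" ends in -n. The stems ending in -n (fewan → fewaal, dadizun → dadizual) drop the final letter and add -al.
So gamalson → gamalsoal.

gamalsoal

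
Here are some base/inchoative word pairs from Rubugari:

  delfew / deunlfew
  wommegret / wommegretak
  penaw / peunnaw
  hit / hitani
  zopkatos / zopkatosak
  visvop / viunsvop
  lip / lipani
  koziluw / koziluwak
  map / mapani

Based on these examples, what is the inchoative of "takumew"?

takumewak

lip and visvop both end in -p yet inflect differently (lipani, viunsvop), so the final letter is not what conditions the rule; the number of vowels is.
"takumew" has 3 vowels. The stems with 3 vowels (wommegret → wommegretak, koziluw → koziluwak, zopkatos → zopkatosak) add -ak.
So takumew → takumewak.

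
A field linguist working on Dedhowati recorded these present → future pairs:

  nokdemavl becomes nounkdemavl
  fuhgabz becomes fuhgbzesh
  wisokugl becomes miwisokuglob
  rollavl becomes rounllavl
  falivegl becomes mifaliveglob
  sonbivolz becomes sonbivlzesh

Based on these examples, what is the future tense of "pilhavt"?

piunlhavt

wisokugl and rollavl both end in -l yet inflect differently (miwisokuglob, rounllavl), so the final letter is not what conditions the rule; the second-to-last letter is.
"pilhavt" has second-to-last letter 'v'. The stems whose second-to-last letter is 'v' (rollavl → rounllavl, nokdemavl → nounkdemavl) insert -un- after the first vowel.
So pilhavt → piunlhavt.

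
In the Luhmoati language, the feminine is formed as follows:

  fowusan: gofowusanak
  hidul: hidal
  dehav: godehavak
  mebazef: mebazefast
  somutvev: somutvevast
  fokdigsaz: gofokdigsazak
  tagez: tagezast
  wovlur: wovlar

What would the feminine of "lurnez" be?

lurnezast

somutvev and dehav both end in -v yet inflect differently (somutvevast, godehavak), so the final letter is not what conditions the rule; the last vowel is.
"lurnez" has last vowel 'e'. The stems whose last vowel is 'e' (somutvev → somutvevast, tagez → tagezast, mebazef → mebazefast) add -ast.
The other patterns: stems whose last vowel is 'a' add go- … -ak around the stem; stems whose last vowel is 'u' change the last vowel to 'a'.
So lurnez → lurnezast.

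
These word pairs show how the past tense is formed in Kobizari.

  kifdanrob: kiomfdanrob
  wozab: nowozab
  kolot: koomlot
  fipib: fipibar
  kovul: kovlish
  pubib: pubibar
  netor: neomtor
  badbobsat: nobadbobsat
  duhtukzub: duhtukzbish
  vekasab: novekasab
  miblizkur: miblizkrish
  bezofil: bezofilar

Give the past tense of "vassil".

"vassil" has last vowel 'i'. The stems whose last vowel is 'i' (bezofil → bezofilar, pubib → pubibar, fipib → fipibar) add -ar.
The other patterns: stems whose last vowel is 'a' add the prefix no-; stems whose last vowel is 'u' delete the last vowel and add -ish; stems whose last vowel is 'o' insert -om- after the first vowel.
So vassil → vassilar.

vassilar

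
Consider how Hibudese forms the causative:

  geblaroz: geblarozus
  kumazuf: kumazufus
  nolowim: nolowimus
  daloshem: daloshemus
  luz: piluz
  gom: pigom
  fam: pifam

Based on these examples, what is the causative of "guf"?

geblaroz and luz both end in -z yet inflect differently (geblarozus, piluz), so the final letter is not what conditions the rule; the number of vowels is.
"guf" has 1 vowel. The stems with 1 vowel (luz → piluz, gom → pigom, fam → pifam) add the prefix pi-.
So guf → piguf.

piguf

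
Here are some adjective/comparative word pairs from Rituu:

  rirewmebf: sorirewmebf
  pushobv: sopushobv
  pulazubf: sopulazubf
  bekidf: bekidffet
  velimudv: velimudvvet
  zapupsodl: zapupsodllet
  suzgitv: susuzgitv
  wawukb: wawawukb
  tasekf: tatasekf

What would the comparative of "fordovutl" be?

"fordovutl" has second-to-last letter 't'. The one such stem in the data (suzgitv → susuzgitv) repeats the first consonant+vowel as a prefix (as do wawukb, tasekf), so the same rule applies.
So fordovutl → fofordovutl.

fofordovutl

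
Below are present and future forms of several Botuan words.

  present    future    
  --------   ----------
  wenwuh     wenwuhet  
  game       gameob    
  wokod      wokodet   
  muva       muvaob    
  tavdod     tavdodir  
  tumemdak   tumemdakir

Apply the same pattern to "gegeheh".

tavdod and wokod both end in -d yet inflect differently (tavdodir, wokodet), so the final letter is not what conditions the rule; the first letter is.
"gegeheh" begins with g-. The one such stem in the data (game → gameob) adds -ob, so the same rule applies.
The other patterns: stems beginning with t- add -ir; stems beginning with w- add -et.
So gegeheh → gegehehob.

gegehehob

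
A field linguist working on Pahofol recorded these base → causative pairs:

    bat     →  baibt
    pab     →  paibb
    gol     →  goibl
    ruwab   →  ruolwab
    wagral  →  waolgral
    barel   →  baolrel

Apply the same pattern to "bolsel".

boollsel

"bolsel" has 2 vowels. The stems with 2 vowels (ruwab → ruolwab, wagral → waolgral, barel → baolrel) insert -ol- after the first vowel.
So bolsel → boollsel.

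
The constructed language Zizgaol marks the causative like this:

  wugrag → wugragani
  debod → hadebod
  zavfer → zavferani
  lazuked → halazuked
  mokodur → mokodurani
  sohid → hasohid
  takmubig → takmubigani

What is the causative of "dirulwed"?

lazuked and zavfer both have last vowel 'e' yet inflect differently (halazuked, zavferani), so the last vowel is not what conditions the rule; the final letter is.
"dirulwed" ends in -d. The stems ending in -d (lazuked → halazuked, sohid → hasohid, debod → hadebod) add the prefix ha-.
The other pattern: stems ending in -g or -r add -ani.
So dirulwed → hadirulwed.

hadirulwed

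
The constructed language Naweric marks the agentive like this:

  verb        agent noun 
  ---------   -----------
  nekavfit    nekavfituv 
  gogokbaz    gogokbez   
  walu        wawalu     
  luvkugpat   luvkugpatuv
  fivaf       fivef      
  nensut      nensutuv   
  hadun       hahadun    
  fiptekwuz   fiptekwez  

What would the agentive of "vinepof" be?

"vinepof" ends in -f. The one such stem in the data (fivaf → fivef) changes the last vowel to 'e' (as do fiptekwuz, gogokbaz), so the same rule applies.
So vinepof → vinepef.

vinepef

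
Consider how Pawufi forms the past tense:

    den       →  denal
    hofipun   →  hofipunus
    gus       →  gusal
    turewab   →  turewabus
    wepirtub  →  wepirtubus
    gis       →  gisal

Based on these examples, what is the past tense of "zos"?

zosal

den and hofipun both end in -n yet inflect differently (denal, hofipunus), so the final letter is not what conditions the rule; the number of vowels is.
"zos" has 1 vowel. The stems with 1 vowel (gus → gusal, gis → gisal, den → denal) add -al.
So zos → zosal.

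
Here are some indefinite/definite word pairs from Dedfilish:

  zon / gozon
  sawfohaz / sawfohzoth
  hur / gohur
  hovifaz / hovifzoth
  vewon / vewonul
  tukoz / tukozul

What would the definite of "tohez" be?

zon and vewon both end in -n yet inflect differently (gozon, vewonul), so the final letter is not what conditions the rule; the number of vowels is.
"tohez" has 2 vowels. The stems with 2 vowels (vewon → vewonul, tukoz → tukozul) add -ul.
The other patterns: stems with 1 vowel add the prefix go-; stems with 3 vowels delete the last vowel and add -oth.
So tohez → tohezul.

tohezul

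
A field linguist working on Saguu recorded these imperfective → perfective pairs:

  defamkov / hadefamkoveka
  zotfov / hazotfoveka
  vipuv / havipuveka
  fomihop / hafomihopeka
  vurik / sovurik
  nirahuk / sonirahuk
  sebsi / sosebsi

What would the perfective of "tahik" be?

vipuv and nirahuk both have last vowel 'u' yet inflect differently (havipuveka, sonirahuk), so the last vowel is not what conditions the rule; the final letter is.
"tahik" ends in -k. The stems ending in -k (vurik → sovurik, nirahuk → sonirahuk) add the prefix so-.
The other pattern: stems ending in -p or -v add ha- … -eka around the stem.
So tahik → sotahik.

sotahik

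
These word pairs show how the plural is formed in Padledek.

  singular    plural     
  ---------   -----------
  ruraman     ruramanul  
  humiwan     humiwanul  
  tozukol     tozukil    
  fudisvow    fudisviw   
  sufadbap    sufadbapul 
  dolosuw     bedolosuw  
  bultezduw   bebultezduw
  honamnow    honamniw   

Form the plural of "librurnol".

"librurnol" has last vowel 'o'. The stems whose last vowel is 'o' (honamnow → honamniw, tozukol → tozukil, fudisvow → fudisviw) change the last vowel to 'i'.
So librurnol → librurnil.

librurnil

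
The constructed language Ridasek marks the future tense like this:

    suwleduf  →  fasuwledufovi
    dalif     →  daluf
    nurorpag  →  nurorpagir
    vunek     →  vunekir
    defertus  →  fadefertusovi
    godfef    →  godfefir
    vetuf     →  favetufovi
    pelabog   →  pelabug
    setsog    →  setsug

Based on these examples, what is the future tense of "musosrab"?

"musosrab" has last vowel 'a'. The one such stem in the data (nurorpag → nurorpagir) adds -ir, so the same rule applies.
The other patterns: stems whose last vowel is 'u' add fa- … -ovi around the stem; stems whose last vowel is 'i' or 'o' change the last vowel to 'u'.
So musosrab → musosrabir.

musosrabir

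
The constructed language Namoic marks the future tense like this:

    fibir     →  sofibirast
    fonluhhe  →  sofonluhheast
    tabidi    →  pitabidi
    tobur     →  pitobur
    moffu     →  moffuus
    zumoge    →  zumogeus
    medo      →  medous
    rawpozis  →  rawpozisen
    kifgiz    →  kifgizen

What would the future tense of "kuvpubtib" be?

fibir and tobur both end in -r yet inflect differently (sofibirast, pitobur), so the final letter is not what conditions the rule; the first letter is.
"kuvpubtib" begins with k-. The one such stem in the data (kifgiz → kifgizen) adds -en, so the same rule applies.
So kuvpubtib → kuvpubtiben.

kuvpubtiben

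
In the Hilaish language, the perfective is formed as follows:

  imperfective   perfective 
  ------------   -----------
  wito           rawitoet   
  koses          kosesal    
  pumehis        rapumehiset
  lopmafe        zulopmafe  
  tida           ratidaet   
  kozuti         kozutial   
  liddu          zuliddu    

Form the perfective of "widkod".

rawidkodet

koses and pumehis both end in -s yet inflect differently (kosesal, rapumehiset), so the final letter is not what conditions the rule; the first letter is.
"widkod" begins with w-. The one such stem in the data (wito → rawitoet) adds ra- … -et around the stem, so the same rule applies.
So widkod → rawidkodet.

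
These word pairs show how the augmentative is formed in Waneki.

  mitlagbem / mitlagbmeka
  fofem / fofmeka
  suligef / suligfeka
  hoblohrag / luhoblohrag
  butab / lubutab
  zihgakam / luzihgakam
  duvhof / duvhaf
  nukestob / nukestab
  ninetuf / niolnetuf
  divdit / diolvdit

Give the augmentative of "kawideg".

kawidgeka

mitlagbem and zihgakam both end in -m yet inflect differently (mitlagbmeka, luzihgakam), so the final letter is not what conditions the rule; the last vowel is.
"kawideg" has last vowel 'e'. The stems whose last vowel is 'e' (mitlagbem → mitlagbmeka, fofem → fofmeka, suligef → suligfeka) delete the last vowel and add -eka.
The other patterns: stems whose last vowel is 'a' add the prefix lu-; stems whose last vowel is 'o' change the last vowel to 'a'; stems whose last vowel is 'i' or 'u' insert -ol- after the first vowel.
So kawideg → kawidgeka.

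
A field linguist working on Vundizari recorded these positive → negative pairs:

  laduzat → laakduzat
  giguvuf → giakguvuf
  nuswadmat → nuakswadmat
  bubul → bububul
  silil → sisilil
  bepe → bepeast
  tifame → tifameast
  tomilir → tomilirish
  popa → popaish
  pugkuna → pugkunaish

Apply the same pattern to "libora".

giguvuf and bubul both have last vowel 'u' yet inflect differently (giakguvuf, bububul), so the last vowel is not what conditions the rule; the final letter is.
"libora" ends in -a. The stems ending in -a (popa → popaish, pugkuna → pugkunaish) add -ish.
The other patterns: stems ending in -f or -t insert -ak- after the first vowel; stems ending in -l repeat the first consonant+vowel as a prefix; stems ending in -e add -ast.
So libora → liboraish.

liboraish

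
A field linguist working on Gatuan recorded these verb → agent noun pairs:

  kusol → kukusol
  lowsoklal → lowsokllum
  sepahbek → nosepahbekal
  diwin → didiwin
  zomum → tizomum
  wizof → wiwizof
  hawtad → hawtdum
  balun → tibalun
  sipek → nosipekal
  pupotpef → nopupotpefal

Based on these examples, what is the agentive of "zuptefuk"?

tizuptefuk

lowsoklal and kusol both end in -l yet inflect differently (lowsokllum, kukusol), so the final letter is not what conditions the rule; the last vowel is.
"zuptefuk" has last vowel 'u'. The stems whose last vowel is 'u' (zomum → tizomum, balun → tibalun) add the prefix ti-.
The other patterns: stems whose last vowel is 'a' delete the last vowel and add -um; stems whose last vowel is 'e' add no- … -al around the stem; stems whose last vowel is 'i' or 'o' repeat the first consonant+vowel as a prefix.
So zuptefuk → tizuptefuk.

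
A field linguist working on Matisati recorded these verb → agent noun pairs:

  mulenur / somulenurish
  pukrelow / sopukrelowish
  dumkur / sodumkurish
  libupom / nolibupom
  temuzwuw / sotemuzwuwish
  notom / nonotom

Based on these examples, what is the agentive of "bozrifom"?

libupom and pukrelow both have last vowel 'o' yet inflect differently (nolibupom, sopukrelowish), so the last vowel is not what conditions the rule; the final letter is.
"bozrifom" ends in -m. The stems ending in -m (libupom → nolibupom, notom → nonotom) add the prefix no-.
The other pattern: stems ending in -r or -w add so- … -ish around the stem.
So bozrifom → nobozrifom.

nobozrifom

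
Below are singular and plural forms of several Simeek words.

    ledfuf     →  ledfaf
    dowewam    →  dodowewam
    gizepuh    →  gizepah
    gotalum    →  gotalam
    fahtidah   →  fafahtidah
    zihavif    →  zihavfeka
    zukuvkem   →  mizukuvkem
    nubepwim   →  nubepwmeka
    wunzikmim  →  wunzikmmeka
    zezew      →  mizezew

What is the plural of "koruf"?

koraf

"koruf" has last vowel 'u'. The stems whose last vowel is 'u' (gizepuh → gizepah, ledfuf → ledfaf, gotalum → gotalam) change the last vowel to 'a'.
So koruf → koraf.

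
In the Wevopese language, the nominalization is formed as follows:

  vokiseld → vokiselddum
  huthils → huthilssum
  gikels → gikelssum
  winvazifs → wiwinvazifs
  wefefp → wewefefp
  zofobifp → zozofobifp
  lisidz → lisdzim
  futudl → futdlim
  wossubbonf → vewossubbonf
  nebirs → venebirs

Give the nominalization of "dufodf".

dufdfim

"dufodf" has second-to-last letter 'd'. The stems whose second-to-last letter is 'd' (lisidz → lisdzim, futudl → futdlim) delete the last vowel and add -im.
So dufodf → dufdfim.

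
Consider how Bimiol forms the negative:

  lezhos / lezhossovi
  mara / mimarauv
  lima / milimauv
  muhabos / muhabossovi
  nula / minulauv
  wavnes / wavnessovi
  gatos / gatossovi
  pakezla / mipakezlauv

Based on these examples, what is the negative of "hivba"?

lima and lezhos both begin with l- yet inflect differently (milimauv, lezhossovi), so the first letter is not what conditions the rule; the final letter is.
"hivba" ends in -a. The stems ending in -a (mara → mimarauv, lima → milimauv, pakezla → mipakezlauv) add mi- … -uv around the stem.
So hivba → mihivbauv.

mihivbauv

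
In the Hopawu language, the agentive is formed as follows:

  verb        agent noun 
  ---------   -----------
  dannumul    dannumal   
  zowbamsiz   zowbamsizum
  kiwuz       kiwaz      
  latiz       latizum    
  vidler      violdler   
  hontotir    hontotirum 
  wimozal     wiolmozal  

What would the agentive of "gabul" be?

gabal

kiwuz and latiz both end in -z yet inflect differently (kiwaz, latizum), so the final letter is not what conditions the rule; the last vowel is.
"gabul" has last vowel 'u'. The stems whose last vowel is 'u' (dannumul → dannumal, kiwuz → kiwaz) change the last vowel to 'a'.
The other patterns: stems whose last vowel is 'i' add -um; stems whose last vowel is 'a' or 'e' insert -ol- after the first vowel.
So gabul → gabal.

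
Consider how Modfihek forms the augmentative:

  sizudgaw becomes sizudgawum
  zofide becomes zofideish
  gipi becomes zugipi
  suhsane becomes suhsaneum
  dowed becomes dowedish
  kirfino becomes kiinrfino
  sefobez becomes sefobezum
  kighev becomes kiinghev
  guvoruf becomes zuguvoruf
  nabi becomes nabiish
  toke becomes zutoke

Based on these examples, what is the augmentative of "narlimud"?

narlimudish

toke and suhsane both end in -e yet inflect differently (zutoke, suhsaneum), so the final letter is not what conditions the rule; the first letter is.
"narlimud" begins with n-. The one such stem in the data (nabi → nabiish) adds -ish, so the same rule applies.
So narlimud → narlimudish.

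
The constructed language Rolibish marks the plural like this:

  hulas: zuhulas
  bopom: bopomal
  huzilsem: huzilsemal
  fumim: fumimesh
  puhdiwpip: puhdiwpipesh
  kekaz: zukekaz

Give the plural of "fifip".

fifipesh

fumim and bopom both end in -m yet inflect differently (fumimesh, bopomal), so the final letter is not what conditions the rule; the last vowel is.
"fifip" has last vowel 'i'. The stems whose last vowel is 'i' (puhdiwpip → puhdiwpipesh, fumim → fumimesh) add -esh.
So fifip → fifipesh.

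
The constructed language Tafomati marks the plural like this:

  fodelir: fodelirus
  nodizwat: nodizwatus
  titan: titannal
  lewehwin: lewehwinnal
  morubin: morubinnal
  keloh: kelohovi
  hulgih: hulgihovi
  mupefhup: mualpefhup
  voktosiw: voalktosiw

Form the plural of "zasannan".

nodizwat and titan both have last vowel 'a' yet inflect differently (nodizwatus, titannal), so the last vowel is not what conditions the rule; the final letter is.
"zasannan" ends in -n. The stems ending in -n (titan → titannal, lewehwin → lewehwinnal, morubin → morubinnal) double the final consonant and add -al.
So zasannan → zasannannal.

zasannannal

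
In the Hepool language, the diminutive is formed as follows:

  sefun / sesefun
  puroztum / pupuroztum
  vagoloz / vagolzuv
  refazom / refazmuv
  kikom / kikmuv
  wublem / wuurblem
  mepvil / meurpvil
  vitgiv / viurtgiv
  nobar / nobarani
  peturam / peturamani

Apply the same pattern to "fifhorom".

fifhormuv

puroztum and refazom both end in -m yet inflect differently (pupuroztum, refazmuv), so the final letter is not what conditions the rule; the last vowel is.
"fifhorom" has last vowel 'o'. The stems whose last vowel is 'o' (vagoloz → vagolzuv, refazom → refazmuv, kikom → kikmuv) delete the last vowel and add -uv.
So fifhorom → fifhormuv.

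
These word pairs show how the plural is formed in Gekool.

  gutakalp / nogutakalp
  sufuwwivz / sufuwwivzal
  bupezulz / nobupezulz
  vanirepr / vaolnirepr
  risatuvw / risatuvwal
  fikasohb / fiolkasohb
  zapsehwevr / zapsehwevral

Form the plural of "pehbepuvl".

pehbepuvlal

zapsehwevr and vanirepr both end in -r yet inflect differently (zapsehwevral, vaolnirepr), so the final letter is not what conditions the rule; the second-to-last letter is.
"pehbepuvl" has second-to-last letter 'v'. The stems whose second-to-last letter is 'v' (zapsehwevr → zapsehwevral, risatuvw → risatuvwal, sufuwwivz → sufuwwivzal) add -al.
So pehbepuvl → pehbepuvlal.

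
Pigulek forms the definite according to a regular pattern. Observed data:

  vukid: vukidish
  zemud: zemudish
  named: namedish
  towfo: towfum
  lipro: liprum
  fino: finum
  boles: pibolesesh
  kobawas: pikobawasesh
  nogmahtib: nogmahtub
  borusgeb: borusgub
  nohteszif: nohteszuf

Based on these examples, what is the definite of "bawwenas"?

"bawwenas" ends in -s. The stems ending in -s (boles → pibolesesh, kobawas → pikobawasesh) add pi- … -esh around the stem.
The other patterns: stems ending in -d add -ish; stems ending in -o drop the final letter and add -um; stems ending in -b or -f change the last vowel to 'u'.
So bawwenas → pibawwenasesh.

pibawwenasesh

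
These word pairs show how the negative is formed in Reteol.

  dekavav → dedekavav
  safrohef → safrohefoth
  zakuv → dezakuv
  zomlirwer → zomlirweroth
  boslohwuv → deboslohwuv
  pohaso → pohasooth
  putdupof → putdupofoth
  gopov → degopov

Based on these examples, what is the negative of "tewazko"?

tewazkooth

gopov and putdupof both have last vowel 'o' yet inflect differently (degopov, putdupofoth), so the last vowel is not what conditions the rule; the final letter is.
"tewazko" ends in -o. The one such stem in the data (pohaso → pohasooth) adds -oth, so the same rule applies.
So tewazko → tewazkooth.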